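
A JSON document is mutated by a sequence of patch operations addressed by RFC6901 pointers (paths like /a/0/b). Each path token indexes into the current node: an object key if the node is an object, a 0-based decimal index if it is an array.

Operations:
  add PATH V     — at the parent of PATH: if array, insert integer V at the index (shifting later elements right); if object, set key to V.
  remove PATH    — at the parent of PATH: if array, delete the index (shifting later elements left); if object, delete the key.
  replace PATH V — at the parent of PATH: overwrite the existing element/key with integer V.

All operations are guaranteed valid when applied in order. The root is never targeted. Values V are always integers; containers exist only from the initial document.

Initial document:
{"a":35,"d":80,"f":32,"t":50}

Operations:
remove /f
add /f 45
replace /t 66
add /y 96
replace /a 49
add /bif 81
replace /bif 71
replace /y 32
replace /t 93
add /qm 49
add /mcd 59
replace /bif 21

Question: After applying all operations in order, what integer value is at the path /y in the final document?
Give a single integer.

Answer: 32

Derivation:
After op 1 (remove /f): {"a":35,"d":80,"t":50}
After op 2 (add /f 45): {"a":35,"d":80,"f":45,"t":50}
After op 3 (replace /t 66): {"a":35,"d":80,"f":45,"t":66}
After op 4 (add /y 96): {"a":35,"d":80,"f":45,"t":66,"y":96}
After op 5 (replace /a 49): {"a":49,"d":80,"f":45,"t":66,"y":96}
After op 6 (add /bif 81): {"a":49,"bif":81,"d":80,"f":45,"t":66,"y":96}
After op 7 (replace /bif 71): {"a":49,"bif":71,"d":80,"f":45,"t":66,"y":96}
After op 8 (replace /y 32): {"a":49,"bif":71,"d":80,"f":45,"t":66,"y":32}
After op 9 (replace /t 93): {"a":49,"bif":71,"d":80,"f":45,"t":93,"y":32}
After op 10 (add /qm 49): {"a":49,"bif":71,"d":80,"f":45,"qm":49,"t":93,"y":32}
After op 11 (add /mcd 59): {"a":49,"bif":71,"d":80,"f":45,"mcd":59,"qm":49,"t":93,"y":32}
After op 12 (replace /bif 21): {"a":49,"bif":21,"d":80,"f":45,"mcd":59,"qm":49,"t":93,"y":32}
Value at /y: 32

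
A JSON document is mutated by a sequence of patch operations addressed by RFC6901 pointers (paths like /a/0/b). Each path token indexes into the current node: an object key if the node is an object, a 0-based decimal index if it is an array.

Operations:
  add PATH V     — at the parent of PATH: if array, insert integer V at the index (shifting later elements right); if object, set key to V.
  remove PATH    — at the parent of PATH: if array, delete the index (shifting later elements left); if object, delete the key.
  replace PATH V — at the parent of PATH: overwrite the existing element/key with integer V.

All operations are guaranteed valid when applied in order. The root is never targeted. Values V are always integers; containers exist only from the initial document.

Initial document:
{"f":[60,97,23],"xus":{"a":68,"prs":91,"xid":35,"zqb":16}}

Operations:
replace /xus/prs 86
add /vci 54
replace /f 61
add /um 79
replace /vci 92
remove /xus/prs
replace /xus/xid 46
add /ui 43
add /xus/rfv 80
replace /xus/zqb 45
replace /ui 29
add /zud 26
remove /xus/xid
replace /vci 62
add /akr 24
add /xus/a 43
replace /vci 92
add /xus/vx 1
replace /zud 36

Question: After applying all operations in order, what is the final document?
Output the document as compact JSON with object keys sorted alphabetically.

Answer: {"akr":24,"f":61,"ui":29,"um":79,"vci":92,"xus":{"a":43,"rfv":80,"vx":1,"zqb":45},"zud":36}

Derivation:
After op 1 (replace /xus/prs 86): {"f":[60,97,23],"xus":{"a":68,"prs":86,"xid":35,"zqb":16}}
After op 2 (add /vci 54): {"f":[60,97,23],"vci":54,"xus":{"a":68,"prs":86,"xid":35,"zqb":16}}
After op 3 (replace /f 61): {"f":61,"vci":54,"xus":{"a":68,"prs":86,"xid":35,"zqb":16}}
After op 4 (add /um 79): {"f":61,"um":79,"vci":54,"xus":{"a":68,"prs":86,"xid":35,"zqb":16}}
After op 5 (replace /vci 92): {"f":61,"um":79,"vci":92,"xus":{"a":68,"prs":86,"xid":35,"zqb":16}}
After op 6 (remove /xus/prs): {"f":61,"um":79,"vci":92,"xus":{"a":68,"xid":35,"zqb":16}}
After op 7 (replace /xus/xid 46): {"f":61,"um":79,"vci":92,"xus":{"a":68,"xid":46,"zqb":16}}
After op 8 (add /ui 43): {"f":61,"ui":43,"um":79,"vci":92,"xus":{"a":68,"xid":46,"zqb":16}}
After op 9 (add /xus/rfv 80): {"f":61,"ui":43,"um":79,"vci":92,"xus":{"a":68,"rfv":80,"xid":46,"zqb":16}}
After op 10 (replace /xus/zqb 45): {"f":61,"ui":43,"um":79,"vci":92,"xus":{"a":68,"rfv":80,"xid":46,"zqb":45}}
After op 11 (replace /ui 29): {"f":61,"ui":29,"um":79,"vci":92,"xus":{"a":68,"rfv":80,"xid":46,"zqb":45}}
After op 12 (add /zud 26): {"f":61,"ui":29,"um":79,"vci":92,"xus":{"a":68,"rfv":80,"xid":46,"zqb":45},"zud":26}
After op 13 (remove /xus/xid): {"f":61,"ui":29,"um":79,"vci":92,"xus":{"a":68,"rfv":80,"zqb":45},"zud":26}
After op 14 (replace /vci 62): {"f":61,"ui":29,"um":79,"vci":62,"xus":{"a":68,"rfv":80,"zqb":45},"zud":26}
After op 15 (add /akr 24): {"akr":24,"f":61,"ui":29,"um":79,"vci":62,"xus":{"a":68,"rfv":80,"zqb":45},"zud":26}
After op 16 (add /xus/a 43): {"akr":24,"f":61,"ui":29,"um":79,"vci":62,"xus":{"a":43,"rfv":80,"zqb":45},"zud":26}
After op 17 (replace /vci 92): {"akr":24,"f":61,"ui":29,"um":79,"vci":92,"xus":{"a":43,"rfv":80,"zqb":45},"zud":26}
After op 18 (add /xus/vx 1): {"akr":24,"f":61,"ui":29,"um":79,"vci":92,"xus":{"a":43,"rfv":80,"vx":1,"zqb":45},"zud":26}
After op 19 (replace /zud 36): {"akr":24,"f":61,"ui":29,"um":79,"vci":92,"xus":{"a":43,"rfv":80,"vx":1,"zqb":45},"zud":36}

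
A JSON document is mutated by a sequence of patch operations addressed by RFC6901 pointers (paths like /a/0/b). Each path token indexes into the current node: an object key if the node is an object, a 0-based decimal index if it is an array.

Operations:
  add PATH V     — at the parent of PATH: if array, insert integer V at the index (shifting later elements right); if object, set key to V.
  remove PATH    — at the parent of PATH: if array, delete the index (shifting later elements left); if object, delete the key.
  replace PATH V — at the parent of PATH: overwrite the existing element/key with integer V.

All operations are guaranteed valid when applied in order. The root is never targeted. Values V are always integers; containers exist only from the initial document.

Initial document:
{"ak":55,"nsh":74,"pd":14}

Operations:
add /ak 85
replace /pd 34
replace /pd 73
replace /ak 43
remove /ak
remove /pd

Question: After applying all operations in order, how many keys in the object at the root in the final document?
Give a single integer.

Answer: 1

Derivation:
After op 1 (add /ak 85): {"ak":85,"nsh":74,"pd":14}
After op 2 (replace /pd 34): {"ak":85,"nsh":74,"pd":34}
After op 3 (replace /pd 73): {"ak":85,"nsh":74,"pd":73}
After op 4 (replace /ak 43): {"ak":43,"nsh":74,"pd":73}
After op 5 (remove /ak): {"nsh":74,"pd":73}
After op 6 (remove /pd): {"nsh":74}
Size at the root: 1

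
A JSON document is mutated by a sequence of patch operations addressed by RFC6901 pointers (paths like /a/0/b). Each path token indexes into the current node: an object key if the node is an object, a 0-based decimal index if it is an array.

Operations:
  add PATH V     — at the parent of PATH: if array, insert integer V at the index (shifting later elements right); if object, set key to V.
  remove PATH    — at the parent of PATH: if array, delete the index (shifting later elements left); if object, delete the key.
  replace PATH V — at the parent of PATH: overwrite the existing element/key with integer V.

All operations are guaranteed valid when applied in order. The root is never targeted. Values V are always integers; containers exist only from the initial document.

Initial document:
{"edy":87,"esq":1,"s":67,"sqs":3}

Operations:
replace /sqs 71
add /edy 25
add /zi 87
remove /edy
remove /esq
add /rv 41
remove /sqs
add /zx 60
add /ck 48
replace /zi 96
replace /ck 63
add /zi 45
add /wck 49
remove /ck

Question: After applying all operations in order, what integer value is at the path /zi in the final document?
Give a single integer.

After op 1 (replace /sqs 71): {"edy":87,"esq":1,"s":67,"sqs":71}
After op 2 (add /edy 25): {"edy":25,"esq":1,"s":67,"sqs":71}
After op 3 (add /zi 87): {"edy":25,"esq":1,"s":67,"sqs":71,"zi":87}
After op 4 (remove /edy): {"esq":1,"s":67,"sqs":71,"zi":87}
After op 5 (remove /esq): {"s":67,"sqs":71,"zi":87}
After op 6 (add /rv 41): {"rv":41,"s":67,"sqs":71,"zi":87}
After op 7 (remove /sqs): {"rv":41,"s":67,"zi":87}
After op 8 (add /zx 60): {"rv":41,"s":67,"zi":87,"zx":60}
After op 9 (add /ck 48): {"ck":48,"rv":41,"s":67,"zi":87,"zx":60}
After op 10 (replace /zi 96): {"ck":48,"rv":41,"s":67,"zi":96,"zx":60}
After op 11 (replace /ck 63): {"ck":63,"rv":41,"s":67,"zi":96,"zx":60}
After op 12 (add /zi 45): {"ck":63,"rv":41,"s":67,"zi":45,"zx":60}
After op 13 (add /wck 49): {"ck":63,"rv":41,"s":67,"wck":49,"zi":45,"zx":60}
After op 14 (remove /ck): {"rv":41,"s":67,"wck":49,"zi":45,"zx":60}
Value at /zi: 45

Answer: 45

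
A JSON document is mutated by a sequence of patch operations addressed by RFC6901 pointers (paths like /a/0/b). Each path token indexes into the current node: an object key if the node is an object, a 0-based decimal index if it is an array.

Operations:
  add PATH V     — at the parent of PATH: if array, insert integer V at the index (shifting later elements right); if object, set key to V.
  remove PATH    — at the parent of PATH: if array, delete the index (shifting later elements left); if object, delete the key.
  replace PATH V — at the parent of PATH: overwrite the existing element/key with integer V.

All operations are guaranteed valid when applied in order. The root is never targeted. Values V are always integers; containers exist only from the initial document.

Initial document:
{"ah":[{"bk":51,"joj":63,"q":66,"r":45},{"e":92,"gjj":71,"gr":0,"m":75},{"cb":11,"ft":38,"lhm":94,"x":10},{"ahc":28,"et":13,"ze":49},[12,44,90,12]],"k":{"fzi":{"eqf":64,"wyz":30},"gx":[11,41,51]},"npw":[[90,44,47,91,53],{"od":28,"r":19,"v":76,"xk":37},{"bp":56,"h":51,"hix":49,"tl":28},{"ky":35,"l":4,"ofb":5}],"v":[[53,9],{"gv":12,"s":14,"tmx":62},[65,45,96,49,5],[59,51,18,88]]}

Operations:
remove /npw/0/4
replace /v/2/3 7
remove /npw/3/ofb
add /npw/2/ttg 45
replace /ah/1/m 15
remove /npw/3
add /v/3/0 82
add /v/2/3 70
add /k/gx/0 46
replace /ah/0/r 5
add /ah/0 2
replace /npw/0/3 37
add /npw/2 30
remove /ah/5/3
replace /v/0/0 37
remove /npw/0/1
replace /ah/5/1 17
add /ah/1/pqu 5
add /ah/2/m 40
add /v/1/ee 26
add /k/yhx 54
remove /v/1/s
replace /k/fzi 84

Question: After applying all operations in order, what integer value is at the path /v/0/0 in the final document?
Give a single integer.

After op 1 (remove /npw/0/4): {"ah":[{"bk":51,"joj":63,"q":66,"r":45},{"e":92,"gjj":71,"gr":0,"m":75},{"cb":11,"ft":38,"lhm":94,"x":10},{"ahc":28,"et":13,"ze":49},[12,44,90,12]],"k":{"fzi":{"eqf":64,"wyz":30},"gx":[11,41,51]},"npw":[[90,44,47,91],{"od":28,"r":19,"v":76,"xk":37},{"bp":56,"h":51,"hix":49,"tl":28},{"ky":35,"l":4,"ofb":5}],"v":[[53,9],{"gv":12,"s":14,"tmx":62},[65,45,96,49,5],[59,51,18,88]]}
After op 3 (remove /npw/3/ofb): {"ah":[{"bk":51,"joj":63,"q":66,"r":45},{"e":92,"gjj":71,"gr":0,"m":75},{"cb":11,"ft":38,"lhm":94,"x":10},{"ahc":28,"et":13,"ze":49},[12,44,90,12]],"k":{"fzi":{"eqf":64,"wyz":30},"gx":[11,41,51]},"npw":[[90,44,47,91],{"od":28,"r":19,"v":76,"xk":37},{"bp":56,"h":51,"hix":49,"tl":28},{"ky":35,"l":4}],"v":[[53,9],{"gv":12,"s":14,"tmx":62},[65,45,96,7,5],[59,51,18,88]]}
After op 5 (replace /ah/1/m 15): {"ah":[{"bk":51,"joj":63,"q":66,"r":45},{"e":92,"gjj":71,"gr":0,"m":15},{"cb":11,"ft":38,"lhm":94,"x":10},{"ahc":28,"et":13,"ze":49},[12,44,90,12]],"k":{"fzi":{"eqf":64,"wyz":30},"gx":[11,41,51]},"npw":[[90,44,47,91],{"od":28,"r":19,"v":76,"xk":37},{"bp":56,"h":51,"hix":49,"tl":28,"ttg":45},{"ky":35,"l":4}],"v":[[53,9],{"gv":12,"s":14,"tmx":62},[65,45,96,7,5],[59,51,18,88]]}
After op 7 (add /v/3/0 82): {"ah":[{"bk":51,"joj":63,"q":66,"r":45},{"e":92,"gjj":71,"gr":0,"m":15},{"cb":11,"ft":38,"lhm":94,"x":10},{"ahc":28,"et":13,"ze":49},[12,44,90,12]],"k":{"fzi":{"eqf":64,"wyz":30},"gx":[11,41,51]},"npw":[[90,44,47,91],{"od":28,"r":19,"v":76,"xk":37},{"bp":56,"h":51,"hix":49,"tl":28,"ttg":45}],"v":[[53,9],{"gv":12,"s":14,"tmx":62},[65,45,96,7,5],[82,59,51,18,88]]}
After op 9 (add /k/gx/0 46): {"ah":[{"bk":51,"joj":63,"q":66,"r":45},{"e":92,"gjj":71,"gr":0,"m":15},{"cb":11,"ft":38,"lhm":94,"x":10},{"ahc":28,"et":13,"ze":49},[12,44,90,12]],"k":{"fzi":{"eqf":64,"wyz":30},"gx":[46,11,41,51]},"npw":[[90,44,47,91],{"od":28,"r":19,"v":76,"xk":37},{"bp":56,"h":51,"hix":49,"tl":28,"ttg":45}],"v":[[53,9],{"gv":12,"s":14,"tmx":62},[65,45,96,70,7,5],[82,59,51,18,88]]}
After op 11 (add /ah/0 2): {"ah":[2,{"bk":51,"joj":63,"q":66,"r":5},{"e":92,"gjj":71,"gr":0,"m":15},{"cb":11,"ft":38,"lhm":94,"x":10},{"ahc":28,"et":13,"ze":49},[12,44,90,12]],"k":{"fzi":{"eqf":64,"wyz":30},"gx":[46,11,41,51]},"npw":[[90,44,47,91],{"od":28,"r":19,"v":76,"xk":37},{"bp":56,"h":51,"hix":49,"tl":28,"ttg":45}],"v":[[53,9],{"gv":12,"s":14,"tmx":62},[65,45,96,70,7,5],[82,59,51,18,88]]}
After op 13 (add /npw/2 30): {"ah":[2,{"bk":51,"joj":63,"q":66,"r":5},{"e":92,"gjj":71,"gr":0,"m":15},{"cb":11,"ft":38,"lhm":94,"x":10},{"ahc":28,"et":13,"ze":49},[12,44,90,12]],"k":{"fzi":{"eqf":64,"wyz":30},"gx":[46,11,41,51]},"npw":[[90,44,47,37],{"od":28,"r":19,"v":76,"xk":37},30,{"bp":56,"h":51,"hix":49,"tl":28,"ttg":45}],"v":[[53,9],{"gv":12,"s":14,"tmx":62},[65,45,96,70,7,5],[82,59,51,18,88]]}
After op 15 (replace /v/0/0 37): {"ah":[2,{"bk":51,"joj":63,"q":66,"r":5},{"e":92,"gjj":71,"gr":0,"m":15},{"cb":11,"ft":38,"lhm":94,"x":10},{"ahc":28,"et":13,"ze":49},[12,44,90]],"k":{"fzi":{"eqf":64,"wyz":30},"gx":[46,11,41,51]},"npw":[[90,44,47,37],{"od":28,"r":19,"v":76,"xk":37},30,{"bp":56,"h":51,"hix":49,"tl":28,"ttg":45}],"v":[[37,9],{"gv":12,"s":14,"tmx":62},[65,45,96,70,7,5],[82,59,51,18,88]]}
After op 17 (replace /ah/5/1 17): {"ah":[2,{"bk":51,"joj":63,"q":66,"r":5},{"e":92,"gjj":71,"gr":0,"m":15},{"cb":11,"ft":38,"lhm":94,"x":10},{"ahc":28,"et":13,"ze":49},[12,17,90]],"k":{"fzi":{"eqf":64,"wyz":30},"gx":[46,11,41,51]},"npw":[[90,47,37],{"od":28,"r":19,"v":76,"xk":37},30,{"bp":56,"h":51,"hix":49,"tl":28,"ttg":45}],"v":[[37,9],{"gv":12,"s":14,"tmx":62},[65,45,96,70,7,5],[82,59,51,18,88]]}
After op 19 (add /ah/2/m 40): {"ah":[2,{"bk":51,"joj":63,"pqu":5,"q":66,"r":5},{"e":92,"gjj":71,"gr":0,"m":40},{"cb":11,"ft":38,"lhm":94,"x":10},{"ahc":28,"et":13,"ze":49},[12,17,90]],"k":{"fzi":{"eqf":64,"wyz":30},"gx":[46,11,41,51]},"npw":[[90,47,37],{"od":28,"r":19,"v":76,"xk":37},30,{"bp":56,"h":51,"hix":49,"tl":28,"ttg":45}],"v":[[37,9],{"gv":12,"s":14,"tmx":62},[65,45,96,70,7,5],[82,59,51,18,88]]}
After op 21 (add /k/yhx 54): {"ah":[2,{"bk":51,"joj":63,"pqu":5,"q":66,"r":5},{"e":92,"gjj":71,"gr":0,"m":40},{"cb":11,"ft":38,"lhm":94,"x":10},{"ahc":28,"et":13,"ze":49},[12,17,90]],"k":{"fzi":{"eqf":64,"wyz":30},"gx":[46,11,41,51],"yhx":54},"npw":[[90,47,37],{"od":28,"r":19,"v":76,"xk":37},30,{"bp":56,"h":51,"hix":49,"tl":28,"ttg":45}],"v":[[37,9],{"ee":26,"gv":12,"s":14,"tmx":62},[65,45,96,70,7,5],[82,59,51,18,88]]}
Value at /v/0/0: 37

Answer: 37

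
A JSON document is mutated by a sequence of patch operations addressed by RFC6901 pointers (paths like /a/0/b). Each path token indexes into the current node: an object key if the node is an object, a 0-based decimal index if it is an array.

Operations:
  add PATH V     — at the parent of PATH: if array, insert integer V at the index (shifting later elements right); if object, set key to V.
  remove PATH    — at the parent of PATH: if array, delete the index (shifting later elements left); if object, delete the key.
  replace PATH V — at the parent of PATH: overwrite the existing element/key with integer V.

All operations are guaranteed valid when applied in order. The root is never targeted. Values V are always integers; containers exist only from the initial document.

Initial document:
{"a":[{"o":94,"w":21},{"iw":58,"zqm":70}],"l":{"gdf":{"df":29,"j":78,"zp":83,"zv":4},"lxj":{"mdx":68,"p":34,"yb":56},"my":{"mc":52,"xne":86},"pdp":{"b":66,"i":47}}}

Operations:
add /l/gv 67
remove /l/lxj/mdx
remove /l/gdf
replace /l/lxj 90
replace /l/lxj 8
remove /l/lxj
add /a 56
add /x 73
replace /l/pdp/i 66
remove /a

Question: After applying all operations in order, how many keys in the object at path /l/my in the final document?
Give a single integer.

After op 1 (add /l/gv 67): {"a":[{"o":94,"w":21},{"iw":58,"zqm":70}],"l":{"gdf":{"df":29,"j":78,"zp":83,"zv":4},"gv":67,"lxj":{"mdx":68,"p":34,"yb":56},"my":{"mc":52,"xne":86},"pdp":{"b":66,"i":47}}}
After op 2 (remove /l/lxj/mdx): {"a":[{"o":94,"w":21},{"iw":58,"zqm":70}],"l":{"gdf":{"df":29,"j":78,"zp":83,"zv":4},"gv":67,"lxj":{"p":34,"yb":56},"my":{"mc":52,"xne":86},"pdp":{"b":66,"i":47}}}
After op 3 (remove /l/gdf): {"a":[{"o":94,"w":21},{"iw":58,"zqm":70}],"l":{"gv":67,"lxj":{"p":34,"yb":56},"my":{"mc":52,"xne":86},"pdp":{"b":66,"i":47}}}
After op 4 (replace /l/lxj 90): {"a":[{"o":94,"w":21},{"iw":58,"zqm":70}],"l":{"gv":67,"lxj":90,"my":{"mc":52,"xne":86},"pdp":{"b":66,"i":47}}}
After op 5 (replace /l/lxj 8): {"a":[{"o":94,"w":21},{"iw":58,"zqm":70}],"l":{"gv":67,"lxj":8,"my":{"mc":52,"xne":86},"pdp":{"b":66,"i":47}}}
After op 6 (remove /l/lxj): {"a":[{"o":94,"w":21},{"iw":58,"zqm":70}],"l":{"gv":67,"my":{"mc":52,"xne":86},"pdp":{"b":66,"i":47}}}
After op 7 (add /a 56): {"a":56,"l":{"gv":67,"my":{"mc":52,"xne":86},"pdp":{"b":66,"i":47}}}
After op 8 (add /x 73): {"a":56,"l":{"gv":67,"my":{"mc":52,"xne":86},"pdp":{"b":66,"i":47}},"x":73}
After op 9 (replace /l/pdp/i 66): {"a":56,"l":{"gv":67,"my":{"mc":52,"xne":86},"pdp":{"b":66,"i":66}},"x":73}
After op 10 (remove /a): {"l":{"gv":67,"my":{"mc":52,"xne":86},"pdp":{"b":66,"i":66}},"x":73}
Size at path /l/my: 2

Answer: 2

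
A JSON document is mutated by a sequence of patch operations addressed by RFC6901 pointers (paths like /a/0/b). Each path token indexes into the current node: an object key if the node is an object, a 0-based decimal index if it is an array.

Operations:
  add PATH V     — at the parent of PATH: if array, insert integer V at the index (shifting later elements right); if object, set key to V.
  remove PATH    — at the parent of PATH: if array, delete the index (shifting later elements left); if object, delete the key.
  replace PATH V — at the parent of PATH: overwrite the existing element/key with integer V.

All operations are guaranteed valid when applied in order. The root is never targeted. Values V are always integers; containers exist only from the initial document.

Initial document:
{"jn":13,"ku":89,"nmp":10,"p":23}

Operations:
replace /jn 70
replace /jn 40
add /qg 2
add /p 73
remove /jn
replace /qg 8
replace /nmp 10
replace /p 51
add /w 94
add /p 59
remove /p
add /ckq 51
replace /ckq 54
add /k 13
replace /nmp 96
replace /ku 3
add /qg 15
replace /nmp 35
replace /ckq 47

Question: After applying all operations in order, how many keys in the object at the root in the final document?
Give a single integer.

After op 1 (replace /jn 70): {"jn":70,"ku":89,"nmp":10,"p":23}
After op 2 (replace /jn 40): {"jn":40,"ku":89,"nmp":10,"p":23}
After op 3 (add /qg 2): {"jn":40,"ku":89,"nmp":10,"p":23,"qg":2}
After op 4 (add /p 73): {"jn":40,"ku":89,"nmp":10,"p":73,"qg":2}
After op 5 (remove /jn): {"ku":89,"nmp":10,"p":73,"qg":2}
After op 6 (replace /qg 8): {"ku":89,"nmp":10,"p":73,"qg":8}
After op 7 (replace /nmp 10): {"ku":89,"nmp":10,"p":73,"qg":8}
After op 8 (replace /p 51): {"ku":89,"nmp":10,"p":51,"qg":8}
After op 9 (add /w 94): {"ku":89,"nmp":10,"p":51,"qg":8,"w":94}
After op 10 (add /p 59): {"ku":89,"nmp":10,"p":59,"qg":8,"w":94}
After op 11 (remove /p): {"ku":89,"nmp":10,"qg":8,"w":94}
After op 12 (add /ckq 51): {"ckq":51,"ku":89,"nmp":10,"qg":8,"w":94}
After op 13 (replace /ckq 54): {"ckq":54,"ku":89,"nmp":10,"qg":8,"w":94}
After op 14 (add /k 13): {"ckq":54,"k":13,"ku":89,"nmp":10,"qg":8,"w":94}
After op 15 (replace /nmp 96): {"ckq":54,"k":13,"ku":89,"nmp":96,"qg":8,"w":94}
After op 16 (replace /ku 3): {"ckq":54,"k":13,"ku":3,"nmp":96,"qg":8,"w":94}
After op 17 (add /qg 15): {"ckq":54,"k":13,"ku":3,"nmp":96,"qg":15,"w":94}
After op 18 (replace /nmp 35): {"ckq":54,"k":13,"ku":3,"nmp":35,"qg":15,"w":94}
After op 19 (replace /ckq 47): {"ckq":47,"k":13,"ku":3,"nmp":35,"qg":15,"w":94}
Size at the root: 6

Answer: 6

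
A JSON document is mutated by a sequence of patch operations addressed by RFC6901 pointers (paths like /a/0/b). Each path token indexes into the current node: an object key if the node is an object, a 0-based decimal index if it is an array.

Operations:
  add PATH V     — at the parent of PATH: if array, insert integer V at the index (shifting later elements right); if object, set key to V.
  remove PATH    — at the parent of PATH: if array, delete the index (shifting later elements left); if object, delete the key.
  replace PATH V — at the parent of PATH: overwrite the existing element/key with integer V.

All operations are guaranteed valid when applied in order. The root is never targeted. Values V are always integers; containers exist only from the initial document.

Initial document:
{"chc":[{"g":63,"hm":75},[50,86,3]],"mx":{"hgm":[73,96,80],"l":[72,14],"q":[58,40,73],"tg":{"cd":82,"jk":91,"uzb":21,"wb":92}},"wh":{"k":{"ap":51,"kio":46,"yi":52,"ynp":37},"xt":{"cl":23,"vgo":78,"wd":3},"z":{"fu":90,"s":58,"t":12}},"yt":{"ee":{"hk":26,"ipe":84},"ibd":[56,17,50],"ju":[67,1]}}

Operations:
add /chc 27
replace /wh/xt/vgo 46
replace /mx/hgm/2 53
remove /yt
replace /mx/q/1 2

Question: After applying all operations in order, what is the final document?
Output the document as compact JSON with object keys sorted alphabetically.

Answer: {"chc":27,"mx":{"hgm":[73,96,53],"l":[72,14],"q":[58,2,73],"tg":{"cd":82,"jk":91,"uzb":21,"wb":92}},"wh":{"k":{"ap":51,"kio":46,"yi":52,"ynp":37},"xt":{"cl":23,"vgo":46,"wd":3},"z":{"fu":90,"s":58,"t":12}}}

Derivation:
After op 1 (add /chc 27): {"chc":27,"mx":{"hgm":[73,96,80],"l":[72,14],"q":[58,40,73],"tg":{"cd":82,"jk":91,"uzb":21,"wb":92}},"wh":{"k":{"ap":51,"kio":46,"yi":52,"ynp":37},"xt":{"cl":23,"vgo":78,"wd":3},"z":{"fu":90,"s":58,"t":12}},"yt":{"ee":{"hk":26,"ipe":84},"ibd":[56,17,50],"ju":[67,1]}}
After op 2 (replace /wh/xt/vgo 46): {"chc":27,"mx":{"hgm":[73,96,80],"l":[72,14],"q":[58,40,73],"tg":{"cd":82,"jk":91,"uzb":21,"wb":92}},"wh":{"k":{"ap":51,"kio":46,"yi":52,"ynp":37},"xt":{"cl":23,"vgo":46,"wd":3},"z":{"fu":90,"s":58,"t":12}},"yt":{"ee":{"hk":26,"ipe":84},"ibd":[56,17,50],"ju":[67,1]}}
After op 3 (replace /mx/hgm/2 53): {"chc":27,"mx":{"hgm":[73,96,53],"l":[72,14],"q":[58,40,73],"tg":{"cd":82,"jk":91,"uzb":21,"wb":92}},"wh":{"k":{"ap":51,"kio":46,"yi":52,"ynp":37},"xt":{"cl":23,"vgo":46,"wd":3},"z":{"fu":90,"s":58,"t":12}},"yt":{"ee":{"hk":26,"ipe":84},"ibd":[56,17,50],"ju":[67,1]}}
After op 4 (remove /yt): {"chc":27,"mx":{"hgm":[73,96,53],"l":[72,14],"q":[58,40,73],"tg":{"cd":82,"jk":91,"uzb":21,"wb":92}},"wh":{"k":{"ap":51,"kio":46,"yi":52,"ynp":37},"xt":{"cl":23,"vgo":46,"wd":3},"z":{"fu":90,"s":58,"t":12}}}
After op 5 (replace /mx/q/1 2): {"chc":27,"mx":{"hgm":[73,96,53],"l":[72,14],"q":[58,2,73],"tg":{"cd":82,"jk":91,"uzb":21,"wb":92}},"wh":{"k":{"ap":51,"kio":46,"yi":52,"ynp":37},"xt":{"cl":23,"vgo":46,"wd":3},"z":{"fu":90,"s":58,"t":12}}}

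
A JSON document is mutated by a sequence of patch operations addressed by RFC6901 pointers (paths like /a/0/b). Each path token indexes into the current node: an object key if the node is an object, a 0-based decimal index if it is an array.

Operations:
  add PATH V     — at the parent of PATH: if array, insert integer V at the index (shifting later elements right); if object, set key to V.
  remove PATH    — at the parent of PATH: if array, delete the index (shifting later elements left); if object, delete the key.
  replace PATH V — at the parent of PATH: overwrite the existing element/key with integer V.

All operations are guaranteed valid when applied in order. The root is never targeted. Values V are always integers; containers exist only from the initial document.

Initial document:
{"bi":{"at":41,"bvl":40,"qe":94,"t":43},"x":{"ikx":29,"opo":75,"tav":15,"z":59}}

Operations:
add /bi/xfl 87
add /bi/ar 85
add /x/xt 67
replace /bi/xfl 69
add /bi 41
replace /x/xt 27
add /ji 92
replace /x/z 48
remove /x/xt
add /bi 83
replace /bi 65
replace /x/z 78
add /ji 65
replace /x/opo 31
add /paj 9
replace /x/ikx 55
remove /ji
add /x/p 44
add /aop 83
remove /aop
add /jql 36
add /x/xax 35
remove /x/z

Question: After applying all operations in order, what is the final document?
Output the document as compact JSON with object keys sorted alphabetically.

Answer: {"bi":65,"jql":36,"paj":9,"x":{"ikx":55,"opo":31,"p":44,"tav":15,"xax":35}}

Derivation:
After op 1 (add /bi/xfl 87): {"bi":{"at":41,"bvl":40,"qe":94,"t":43,"xfl":87},"x":{"ikx":29,"opo":75,"tav":15,"z":59}}
After op 2 (add /bi/ar 85): {"bi":{"ar":85,"at":41,"bvl":40,"qe":94,"t":43,"xfl":87},"x":{"ikx":29,"opo":75,"tav":15,"z":59}}
After op 3 (add /x/xt 67): {"bi":{"ar":85,"at":41,"bvl":40,"qe":94,"t":43,"xfl":87},"x":{"ikx":29,"opo":75,"tav":15,"xt":67,"z":59}}
After op 4 (replace /bi/xfl 69): {"bi":{"ar":85,"at":41,"bvl":40,"qe":94,"t":43,"xfl":69},"x":{"ikx":29,"opo":75,"tav":15,"xt":67,"z":59}}
After op 5 (add /bi 41): {"bi":41,"x":{"ikx":29,"opo":75,"tav":15,"xt":67,"z":59}}
After op 6 (replace /x/xt 27): {"bi":41,"x":{"ikx":29,"opo":75,"tav":15,"xt":27,"z":59}}
After op 7 (add /ji 92): {"bi":41,"ji":92,"x":{"ikx":29,"opo":75,"tav":15,"xt":27,"z":59}}
After op 8 (replace /x/z 48): {"bi":41,"ji":92,"x":{"ikx":29,"opo":75,"tav":15,"xt":27,"z":48}}
After op 9 (remove /x/xt): {"bi":41,"ji":92,"x":{"ikx":29,"opo":75,"tav":15,"z":48}}
After op 10 (add /bi 83): {"bi":83,"ji":92,"x":{"ikx":29,"opo":75,"tav":15,"z":48}}
After op 11 (replace /bi 65): {"bi":65,"ji":92,"x":{"ikx":29,"opo":75,"tav":15,"z":48}}
After op 12 (replace /x/z 78): {"bi":65,"ji":92,"x":{"ikx":29,"opo":75,"tav":15,"z":78}}
After op 13 (add /ji 65): {"bi":65,"ji":65,"x":{"ikx":29,"opo":75,"tav":15,"z":78}}
After op 14 (replace /x/opo 31): {"bi":65,"ji":65,"x":{"ikx":29,"opo":31,"tav":15,"z":78}}
After op 15 (add /paj 9): {"bi":65,"ji":65,"paj":9,"x":{"ikx":29,"opo":31,"tav":15,"z":78}}
After op 16 (replace /x/ikx 55): {"bi":65,"ji":65,"paj":9,"x":{"ikx":55,"opo":31,"tav":15,"z":78}}
After op 17 (remove /ji): {"bi":65,"paj":9,"x":{"ikx":55,"opo":31,"tav":15,"z":78}}
After op 18 (add /x/p 44): {"bi":65,"paj":9,"x":{"ikx":55,"opo":31,"p":44,"tav":15,"z":78}}
After op 19 (add /aop 83): {"aop":83,"bi":65,"paj":9,"x":{"ikx":55,"opo":31,"p":44,"tav":15,"z":78}}
After op 20 (remove /aop): {"bi":65,"paj":9,"x":{"ikx":55,"opo":31,"p":44,"tav":15,"z":78}}
After op 21 (add /jql 36): {"bi":65,"jql":36,"paj":9,"x":{"ikx":55,"opo":31,"p":44,"tav":15,"z":78}}
After op 22 (add /x/xax 35): {"bi":65,"jql":36,"paj":9,"x":{"ikx":55,"opo":31,"p":44,"tav":15,"xax":35,"z":78}}
After op 23 (remove /x/z): {"bi":65,"jql":36,"paj":9,"x":{"ikx":55,"opo":31,"p":44,"tav":15,"xax":35}}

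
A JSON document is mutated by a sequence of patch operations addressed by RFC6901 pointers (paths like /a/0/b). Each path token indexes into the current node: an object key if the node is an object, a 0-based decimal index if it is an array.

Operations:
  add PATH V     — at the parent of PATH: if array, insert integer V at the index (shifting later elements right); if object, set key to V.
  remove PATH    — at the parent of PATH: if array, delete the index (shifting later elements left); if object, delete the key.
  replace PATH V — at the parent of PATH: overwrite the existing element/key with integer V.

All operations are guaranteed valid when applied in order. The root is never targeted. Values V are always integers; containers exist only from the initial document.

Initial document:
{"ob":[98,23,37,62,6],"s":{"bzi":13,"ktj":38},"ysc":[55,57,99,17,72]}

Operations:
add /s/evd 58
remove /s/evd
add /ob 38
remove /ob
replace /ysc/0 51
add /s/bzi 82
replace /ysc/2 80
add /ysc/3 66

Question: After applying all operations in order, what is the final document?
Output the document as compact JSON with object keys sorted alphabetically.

Answer: {"s":{"bzi":82,"ktj":38},"ysc":[51,57,80,66,17,72]}

Derivation:
After op 1 (add /s/evd 58): {"ob":[98,23,37,62,6],"s":{"bzi":13,"evd":58,"ktj":38},"ysc":[55,57,99,17,72]}
After op 2 (remove /s/evd): {"ob":[98,23,37,62,6],"s":{"bzi":13,"ktj":38},"ysc":[55,57,99,17,72]}
After op 3 (add /ob 38): {"ob":38,"s":{"bzi":13,"ktj":38},"ysc":[55,57,99,17,72]}
After op 4 (remove /ob): {"s":{"bzi":13,"ktj":38},"ysc":[55,57,99,17,72]}
After op 5 (replace /ysc/0 51): {"s":{"bzi":13,"ktj":38},"ysc":[51,57,99,17,72]}
After op 6 (add /s/bzi 82): {"s":{"bzi":82,"ktj":38},"ysc":[51,57,99,17,72]}
After op 7 (replace /ysc/2 80): {"s":{"bzi":82,"ktj":38},"ysc":[51,57,80,17,72]}
After op 8 (add /ysc/3 66): {"s":{"bzi":82,"ktj":38},"ysc":[51,57,80,66,17,72]}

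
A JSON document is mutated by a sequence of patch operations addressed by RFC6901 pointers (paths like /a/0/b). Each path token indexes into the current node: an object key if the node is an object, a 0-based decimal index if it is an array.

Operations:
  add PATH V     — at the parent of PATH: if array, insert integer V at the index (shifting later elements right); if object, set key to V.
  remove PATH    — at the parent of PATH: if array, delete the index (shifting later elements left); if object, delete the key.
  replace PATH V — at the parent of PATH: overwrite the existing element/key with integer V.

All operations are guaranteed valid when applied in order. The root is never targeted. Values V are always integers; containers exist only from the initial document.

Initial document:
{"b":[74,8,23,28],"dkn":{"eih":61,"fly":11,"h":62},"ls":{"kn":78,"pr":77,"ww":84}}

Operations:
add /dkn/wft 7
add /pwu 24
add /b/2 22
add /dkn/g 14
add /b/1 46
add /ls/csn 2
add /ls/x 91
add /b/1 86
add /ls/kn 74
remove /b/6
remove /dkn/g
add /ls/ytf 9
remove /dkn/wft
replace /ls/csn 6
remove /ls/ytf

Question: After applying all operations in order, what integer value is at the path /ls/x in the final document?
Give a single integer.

After op 1 (add /dkn/wft 7): {"b":[74,8,23,28],"dkn":{"eih":61,"fly":11,"h":62,"wft":7},"ls":{"kn":78,"pr":77,"ww":84}}
After op 2 (add /pwu 24): {"b":[74,8,23,28],"dkn":{"eih":61,"fly":11,"h":62,"wft":7},"ls":{"kn":78,"pr":77,"ww":84},"pwu":24}
After op 3 (add /b/2 22): {"b":[74,8,22,23,28],"dkn":{"eih":61,"fly":11,"h":62,"wft":7},"ls":{"kn":78,"pr":77,"ww":84},"pwu":24}
After op 4 (add /dkn/g 14): {"b":[74,8,22,23,28],"dkn":{"eih":61,"fly":11,"g":14,"h":62,"wft":7},"ls":{"kn":78,"pr":77,"ww":84},"pwu":24}
After op 5 (add /b/1 46): {"b":[74,46,8,22,23,28],"dkn":{"eih":61,"fly":11,"g":14,"h":62,"wft":7},"ls":{"kn":78,"pr":77,"ww":84},"pwu":24}
After op 6 (add /ls/csn 2): {"b":[74,46,8,22,23,28],"dkn":{"eih":61,"fly":11,"g":14,"h":62,"wft":7},"ls":{"csn":2,"kn":78,"pr":77,"ww":84},"pwu":24}
After op 7 (add /ls/x 91): {"b":[74,46,8,22,23,28],"dkn":{"eih":61,"fly":11,"g":14,"h":62,"wft":7},"ls":{"csn":2,"kn":78,"pr":77,"ww":84,"x":91},"pwu":24}
After op 8 (add /b/1 86): {"b":[74,86,46,8,22,23,28],"dkn":{"eih":61,"fly":11,"g":14,"h":62,"wft":7},"ls":{"csn":2,"kn":78,"pr":77,"ww":84,"x":91},"pwu":24}
After op 9 (add /ls/kn 74): {"b":[74,86,46,8,22,23,28],"dkn":{"eih":61,"fly":11,"g":14,"h":62,"wft":7},"ls":{"csn":2,"kn":74,"pr":77,"ww":84,"x":91},"pwu":24}
After op 10 (remove /b/6): {"b":[74,86,46,8,22,23],"dkn":{"eih":61,"fly":11,"g":14,"h":62,"wft":7},"ls":{"csn":2,"kn":74,"pr":77,"ww":84,"x":91},"pwu":24}
After op 11 (remove /dkn/g): {"b":[74,86,46,8,22,23],"dkn":{"eih":61,"fly":11,"h":62,"wft":7},"ls":{"csn":2,"kn":74,"pr":77,"ww":84,"x":91},"pwu":24}
After op 12 (add /ls/ytf 9): {"b":[74,86,46,8,22,23],"dkn":{"eih":61,"fly":11,"h":62,"wft":7},"ls":{"csn":2,"kn":74,"pr":77,"ww":84,"x":91,"ytf":9},"pwu":24}
After op 13 (remove /dkn/wft): {"b":[74,86,46,8,22,23],"dkn":{"eih":61,"fly":11,"h":62},"ls":{"csn":2,"kn":74,"pr":77,"ww":84,"x":91,"ytf":9},"pwu":24}
After op 14 (replace /ls/csn 6): {"b":[74,86,46,8,22,23],"dkn":{"eih":61,"fly":11,"h":62},"ls":{"csn":6,"kn":74,"pr":77,"ww":84,"x":91,"ytf":9},"pwu":24}
After op 15 (remove /ls/ytf): {"b":[74,86,46,8,22,23],"dkn":{"eih":61,"fly":11,"h":62},"ls":{"csn":6,"kn":74,"pr":77,"ww":84,"x":91},"pwu":24}
Value at /ls/x: 91

Answer: 91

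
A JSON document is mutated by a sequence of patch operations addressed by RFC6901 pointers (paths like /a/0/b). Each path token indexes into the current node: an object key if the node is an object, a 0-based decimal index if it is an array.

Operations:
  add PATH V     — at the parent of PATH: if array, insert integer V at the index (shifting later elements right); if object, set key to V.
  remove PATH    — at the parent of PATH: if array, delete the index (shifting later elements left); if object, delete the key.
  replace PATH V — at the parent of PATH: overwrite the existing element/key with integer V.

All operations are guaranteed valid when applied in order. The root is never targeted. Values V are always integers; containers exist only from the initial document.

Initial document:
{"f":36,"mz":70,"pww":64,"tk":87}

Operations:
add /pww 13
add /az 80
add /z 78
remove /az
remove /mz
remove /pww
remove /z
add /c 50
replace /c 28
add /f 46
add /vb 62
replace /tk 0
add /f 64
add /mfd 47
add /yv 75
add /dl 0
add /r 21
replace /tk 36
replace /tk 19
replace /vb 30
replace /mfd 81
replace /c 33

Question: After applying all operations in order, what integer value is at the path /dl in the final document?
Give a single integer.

After op 1 (add /pww 13): {"f":36,"mz":70,"pww":13,"tk":87}
After op 2 (add /az 80): {"az":80,"f":36,"mz":70,"pww":13,"tk":87}
After op 3 (add /z 78): {"az":80,"f":36,"mz":70,"pww":13,"tk":87,"z":78}
After op 4 (remove /az): {"f":36,"mz":70,"pww":13,"tk":87,"z":78}
After op 5 (remove /mz): {"f":36,"pww":13,"tk":87,"z":78}
After op 6 (remove /pww): {"f":36,"tk":87,"z":78}
After op 7 (remove /z): {"f":36,"tk":87}
After op 8 (add /c 50): {"c":50,"f":36,"tk":87}
After op 9 (replace /c 28): {"c":28,"f":36,"tk":87}
After op 10 (add /f 46): {"c":28,"f":46,"tk":87}
After op 11 (add /vb 62): {"c":28,"f":46,"tk":87,"vb":62}
After op 12 (replace /tk 0): {"c":28,"f":46,"tk":0,"vb":62}
After op 13 (add /f 64): {"c":28,"f":64,"tk":0,"vb":62}
After op 14 (add /mfd 47): {"c":28,"f":64,"mfd":47,"tk":0,"vb":62}
After op 15 (add /yv 75): {"c":28,"f":64,"mfd":47,"tk":0,"vb":62,"yv":75}
After op 16 (add /dl 0): {"c":28,"dl":0,"f":64,"mfd":47,"tk":0,"vb":62,"yv":75}
After op 17 (add /r 21): {"c":28,"dl":0,"f":64,"mfd":47,"r":21,"tk":0,"vb":62,"yv":75}
After op 18 (replace /tk 36): {"c":28,"dl":0,"f":64,"mfd":47,"r":21,"tk":36,"vb":62,"yv":75}
After op 19 (replace /tk 19): {"c":28,"dl":0,"f":64,"mfd":47,"r":21,"tk":19,"vb":62,"yv":75}
After op 20 (replace /vb 30): {"c":28,"dl":0,"f":64,"mfd":47,"r":21,"tk":19,"vb":30,"yv":75}
After op 21 (replace /mfd 81): {"c":28,"dl":0,"f":64,"mfd":81,"r":21,"tk":19,"vb":30,"yv":75}
After op 22 (replace /c 33): {"c":33,"dl":0,"f":64,"mfd":81,"r":21,"tk":19,"vb":30,"yv":75}
Value at /dl: 0

Answer: 0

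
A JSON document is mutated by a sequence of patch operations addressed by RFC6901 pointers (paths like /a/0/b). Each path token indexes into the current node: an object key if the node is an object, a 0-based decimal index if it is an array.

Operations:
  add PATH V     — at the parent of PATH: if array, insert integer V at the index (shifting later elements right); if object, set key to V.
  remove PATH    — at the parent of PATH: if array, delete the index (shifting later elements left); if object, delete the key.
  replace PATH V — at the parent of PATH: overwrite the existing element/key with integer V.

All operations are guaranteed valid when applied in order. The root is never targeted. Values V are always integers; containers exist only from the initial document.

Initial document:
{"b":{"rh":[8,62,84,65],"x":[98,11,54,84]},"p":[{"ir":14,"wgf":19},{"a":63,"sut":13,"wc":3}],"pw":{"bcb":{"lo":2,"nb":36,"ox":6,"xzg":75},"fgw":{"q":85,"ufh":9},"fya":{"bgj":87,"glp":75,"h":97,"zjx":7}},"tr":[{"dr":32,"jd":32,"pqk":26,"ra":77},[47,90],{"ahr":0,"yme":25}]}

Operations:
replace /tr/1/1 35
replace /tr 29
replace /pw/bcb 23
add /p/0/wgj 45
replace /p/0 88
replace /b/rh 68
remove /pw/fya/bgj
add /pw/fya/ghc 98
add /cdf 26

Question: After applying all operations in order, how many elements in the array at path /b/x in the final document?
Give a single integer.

Answer: 4

Derivation:
After op 1 (replace /tr/1/1 35): {"b":{"rh":[8,62,84,65],"x":[98,11,54,84]},"p":[{"ir":14,"wgf":19},{"a":63,"sut":13,"wc":3}],"pw":{"bcb":{"lo":2,"nb":36,"ox":6,"xzg":75},"fgw":{"q":85,"ufh":9},"fya":{"bgj":87,"glp":75,"h":97,"zjx":7}},"tr":[{"dr":32,"jd":32,"pqk":26,"ra":77},[47,35],{"ahr":0,"yme":25}]}
After op 2 (replace /tr 29): {"b":{"rh":[8,62,84,65],"x":[98,11,54,84]},"p":[{"ir":14,"wgf":19},{"a":63,"sut":13,"wc":3}],"pw":{"bcb":{"lo":2,"nb":36,"ox":6,"xzg":75},"fgw":{"q":85,"ufh":9},"fya":{"bgj":87,"glp":75,"h":97,"zjx":7}},"tr":29}
After op 3 (replace /pw/bcb 23): {"b":{"rh":[8,62,84,65],"x":[98,11,54,84]},"p":[{"ir":14,"wgf":19},{"a":63,"sut":13,"wc":3}],"pw":{"bcb":23,"fgw":{"q":85,"ufh":9},"fya":{"bgj":87,"glp":75,"h":97,"zjx":7}},"tr":29}
After op 4 (add /p/0/wgj 45): {"b":{"rh":[8,62,84,65],"x":[98,11,54,84]},"p":[{"ir":14,"wgf":19,"wgj":45},{"a":63,"sut":13,"wc":3}],"pw":{"bcb":23,"fgw":{"q":85,"ufh":9},"fya":{"bgj":87,"glp":75,"h":97,"zjx":7}},"tr":29}
After op 5 (replace /p/0 88): {"b":{"rh":[8,62,84,65],"x":[98,11,54,84]},"p":[88,{"a":63,"sut":13,"wc":3}],"pw":{"bcb":23,"fgw":{"q":85,"ufh":9},"fya":{"bgj":87,"glp":75,"h":97,"zjx":7}},"tr":29}
After op 6 (replace /b/rh 68): {"b":{"rh":68,"x":[98,11,54,84]},"p":[88,{"a":63,"sut":13,"wc":3}],"pw":{"bcb":23,"fgw":{"q":85,"ufh":9},"fya":{"bgj":87,"glp":75,"h":97,"zjx":7}},"tr":29}
After op 7 (remove /pw/fya/bgj): {"b":{"rh":68,"x":[98,11,54,84]},"p":[88,{"a":63,"sut":13,"wc":3}],"pw":{"bcb":23,"fgw":{"q":85,"ufh":9},"fya":{"glp":75,"h":97,"zjx":7}},"tr":29}
After op 8 (add /pw/fya/ghc 98): {"b":{"rh":68,"x":[98,11,54,84]},"p":[88,{"a":63,"sut":13,"wc":3}],"pw":{"bcb":23,"fgw":{"q":85,"ufh":9},"fya":{"ghc":98,"glp":75,"h":97,"zjx":7}},"tr":29}
After op 9 (add /cdf 26): {"b":{"rh":68,"x":[98,11,54,84]},"cdf":26,"p":[88,{"a":63,"sut":13,"wc":3}],"pw":{"bcb":23,"fgw":{"q":85,"ufh":9},"fya":{"ghc":98,"glp":75,"h":97,"zjx":7}},"tr":29}
Size at path /b/x: 4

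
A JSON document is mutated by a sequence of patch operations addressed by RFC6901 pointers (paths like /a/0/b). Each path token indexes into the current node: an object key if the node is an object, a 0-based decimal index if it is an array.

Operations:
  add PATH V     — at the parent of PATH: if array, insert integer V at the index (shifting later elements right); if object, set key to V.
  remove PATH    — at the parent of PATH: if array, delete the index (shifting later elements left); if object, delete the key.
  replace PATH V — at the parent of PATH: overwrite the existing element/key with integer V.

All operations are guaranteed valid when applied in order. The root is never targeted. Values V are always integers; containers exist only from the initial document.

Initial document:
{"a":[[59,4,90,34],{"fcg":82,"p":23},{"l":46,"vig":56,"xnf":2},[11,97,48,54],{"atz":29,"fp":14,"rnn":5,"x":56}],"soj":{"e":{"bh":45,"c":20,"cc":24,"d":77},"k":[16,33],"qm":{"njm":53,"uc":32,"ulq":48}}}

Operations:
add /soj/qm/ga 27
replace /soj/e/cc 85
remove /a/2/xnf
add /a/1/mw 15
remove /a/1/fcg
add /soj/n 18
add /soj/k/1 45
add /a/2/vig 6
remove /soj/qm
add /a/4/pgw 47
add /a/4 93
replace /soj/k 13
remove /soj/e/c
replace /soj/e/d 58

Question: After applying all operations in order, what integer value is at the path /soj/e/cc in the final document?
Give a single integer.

After op 1 (add /soj/qm/ga 27): {"a":[[59,4,90,34],{"fcg":82,"p":23},{"l":46,"vig":56,"xnf":2},[11,97,48,54],{"atz":29,"fp":14,"rnn":5,"x":56}],"soj":{"e":{"bh":45,"c":20,"cc":24,"d":77},"k":[16,33],"qm":{"ga":27,"njm":53,"uc":32,"ulq":48}}}
After op 2 (replace /soj/e/cc 85): {"a":[[59,4,90,34],{"fcg":82,"p":23},{"l":46,"vig":56,"xnf":2},[11,97,48,54],{"atz":29,"fp":14,"rnn":5,"x":56}],"soj":{"e":{"bh":45,"c":20,"cc":85,"d":77},"k":[16,33],"qm":{"ga":27,"njm":53,"uc":32,"ulq":48}}}
After op 3 (remove /a/2/xnf): {"a":[[59,4,90,34],{"fcg":82,"p":23},{"l":46,"vig":56},[11,97,48,54],{"atz":29,"fp":14,"rnn":5,"x":56}],"soj":{"e":{"bh":45,"c":20,"cc":85,"d":77},"k":[16,33],"qm":{"ga":27,"njm":53,"uc":32,"ulq":48}}}
After op 4 (add /a/1/mw 15): {"a":[[59,4,90,34],{"fcg":82,"mw":15,"p":23},{"l":46,"vig":56},[11,97,48,54],{"atz":29,"fp":14,"rnn":5,"x":56}],"soj":{"e":{"bh":45,"c":20,"cc":85,"d":77},"k":[16,33],"qm":{"ga":27,"njm":53,"uc":32,"ulq":48}}}
After op 5 (remove /a/1/fcg): {"a":[[59,4,90,34],{"mw":15,"p":23},{"l":46,"vig":56},[11,97,48,54],{"atz":29,"fp":14,"rnn":5,"x":56}],"soj":{"e":{"bh":45,"c":20,"cc":85,"d":77},"k":[16,33],"qm":{"ga":27,"njm":53,"uc":32,"ulq":48}}}
After op 6 (add /soj/n 18): {"a":[[59,4,90,34],{"mw":15,"p":23},{"l":46,"vig":56},[11,97,48,54],{"atz":29,"fp":14,"rnn":5,"x":56}],"soj":{"e":{"bh":45,"c":20,"cc":85,"d":77},"k":[16,33],"n":18,"qm":{"ga":27,"njm":53,"uc":32,"ulq":48}}}
After op 7 (add /soj/k/1 45): {"a":[[59,4,90,34],{"mw":15,"p":23},{"l":46,"vig":56},[11,97,48,54],{"atz":29,"fp":14,"rnn":5,"x":56}],"soj":{"e":{"bh":45,"c":20,"cc":85,"d":77},"k":[16,45,33],"n":18,"qm":{"ga":27,"njm":53,"uc":32,"ulq":48}}}
After op 8 (add /a/2/vig 6): {"a":[[59,4,90,34],{"mw":15,"p":23},{"l":46,"vig":6},[11,97,48,54],{"atz":29,"fp":14,"rnn":5,"x":56}],"soj":{"e":{"bh":45,"c":20,"cc":85,"d":77},"k":[16,45,33],"n":18,"qm":{"ga":27,"njm":53,"uc":32,"ulq":48}}}
After op 9 (remove /soj/qm): {"a":[[59,4,90,34],{"mw":15,"p":23},{"l":46,"vig":6},[11,97,48,54],{"atz":29,"fp":14,"rnn":5,"x":56}],"soj":{"e":{"bh":45,"c":20,"cc":85,"d":77},"k":[16,45,33],"n":18}}
After op 10 (add /a/4/pgw 47): {"a":[[59,4,90,34],{"mw":15,"p":23},{"l":46,"vig":6},[11,97,48,54],{"atz":29,"fp":14,"pgw":47,"rnn":5,"x":56}],"soj":{"e":{"bh":45,"c":20,"cc":85,"d":77},"k":[16,45,33],"n":18}}
After op 11 (add /a/4 93): {"a":[[59,4,90,34],{"mw":15,"p":23},{"l":46,"vig":6},[11,97,48,54],93,{"atz":29,"fp":14,"pgw":47,"rnn":5,"x":56}],"soj":{"e":{"bh":45,"c":20,"cc":85,"d":77},"k":[16,45,33],"n":18}}
After op 12 (replace /soj/k 13): {"a":[[59,4,90,34],{"mw":15,"p":23},{"l":46,"vig":6},[11,97,48,54],93,{"atz":29,"fp":14,"pgw":47,"rnn":5,"x":56}],"soj":{"e":{"bh":45,"c":20,"cc":85,"d":77},"k":13,"n":18}}
After op 13 (remove /soj/e/c): {"a":[[59,4,90,34],{"mw":15,"p":23},{"l":46,"vig":6},[11,97,48,54],93,{"atz":29,"fp":14,"pgw":47,"rnn":5,"x":56}],"soj":{"e":{"bh":45,"cc":85,"d":77},"k":13,"n":18}}
After op 14 (replace /soj/e/d 58): {"a":[[59,4,90,34],{"mw":15,"p":23},{"l":46,"vig":6},[11,97,48,54],93,{"atz":29,"fp":14,"pgw":47,"rnn":5,"x":56}],"soj":{"e":{"bh":45,"cc":85,"d":58},"k":13,"n":18}}
Value at /soj/e/cc: 85

Answer: 85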